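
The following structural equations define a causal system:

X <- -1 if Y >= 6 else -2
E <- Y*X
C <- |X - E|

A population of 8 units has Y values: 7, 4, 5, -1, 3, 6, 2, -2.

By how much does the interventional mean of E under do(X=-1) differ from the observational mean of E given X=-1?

Under do(X=-1), X's equation is replaced by X=-1 for every unit. Per-unit E: -7, -4, -5, 1, -3, -6, -2, 2. Mean = -3.
E[E|X=-1] averages over only the 2 units with X=-1 (Y = 7, 6): E = -7, -6, mean -6.5.
Difference = -3 − (-6.5) = 3.5.

3.5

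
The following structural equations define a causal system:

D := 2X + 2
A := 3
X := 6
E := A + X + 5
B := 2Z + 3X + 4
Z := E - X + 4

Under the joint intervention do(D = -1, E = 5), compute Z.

3

Setting D = -1, E = 5 by intervention discards those variables' equations.
Z = E - X + 4  [with E=5, X=6]  = 3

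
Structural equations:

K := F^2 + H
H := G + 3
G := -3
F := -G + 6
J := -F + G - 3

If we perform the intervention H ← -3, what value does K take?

78

Intervening sets H = -3 and removes its equation (H := G + 3).
F = -G + 6  [with G=-3]  = 9
K = F^2 + H  [with F=9, H=-3]  = 78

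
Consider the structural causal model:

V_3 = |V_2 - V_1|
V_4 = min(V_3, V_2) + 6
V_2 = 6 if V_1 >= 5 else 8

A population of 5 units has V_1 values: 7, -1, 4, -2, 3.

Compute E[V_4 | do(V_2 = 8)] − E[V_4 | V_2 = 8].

Every unit gets V_2=8 under the intervention. V_4 values become 7, 14, 10, 14, 11; E[V_4|do(V_2=8)] = 11.2.
E[V_4|V_2=8] averages over only the 4 units with V_2=8 (V_1 = -1, 4, -2, 3): V_4 = 14, 10, 14, 11, mean 12.25.
Difference = 11.2 − 12.25 = -1.05.

-1.05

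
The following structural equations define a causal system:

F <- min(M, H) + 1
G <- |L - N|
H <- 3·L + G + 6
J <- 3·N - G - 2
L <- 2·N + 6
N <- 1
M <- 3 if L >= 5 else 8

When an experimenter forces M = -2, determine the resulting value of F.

Under do(M=-2), the mechanism M <- 3 if L >= 5 else 8 is discarded; M is fixed at -2.
L = 2·N + 6  [with N=1]  = 8
G = |L - N|  [with L=8, N=1]  = 7
H = 3·L + G + 6  [with L=8, G=7]  = 37
F = min(M, H) + 1  [with M=-2, H=37]  = -1

-1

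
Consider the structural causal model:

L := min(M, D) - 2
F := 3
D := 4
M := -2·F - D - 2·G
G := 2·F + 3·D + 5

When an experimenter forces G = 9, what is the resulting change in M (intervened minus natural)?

The intervention breaks the incoming arrows to G: G := 2·F + 3·D + 5 no longer applies, and G = 9.
M = -2·F - D - 2·G  [with F=3, D=4, G=9]  = -28
Without intervention: G = 2·F + 3·D + 5  [with F=3, D=4]  = 23; M = -2·F - D - 2·G  [with F=3, D=4, G=23]  = -56.
Change = -28 − (-56) = 28.

28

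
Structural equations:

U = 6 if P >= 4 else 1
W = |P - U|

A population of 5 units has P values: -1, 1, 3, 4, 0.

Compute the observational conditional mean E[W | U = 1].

1.25

Conditioning on U=1 selects the 4 unit(s) with P ∈ {-1, 1, 3, 0}. Their W values: 2, 0, 2, 1. Mean = 1.25.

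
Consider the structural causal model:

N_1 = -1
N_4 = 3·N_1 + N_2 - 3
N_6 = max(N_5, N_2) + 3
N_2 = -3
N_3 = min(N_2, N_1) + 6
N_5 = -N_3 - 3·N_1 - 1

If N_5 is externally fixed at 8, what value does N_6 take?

The intervention breaks the incoming arrows to N_5: N_5 = -N_3 - 3·N_1 - 1 no longer applies, and N_5 = 8.
N_6 = max(N_5, N_2) + 3  [with N_5=8, N_2=-3]  = 11

11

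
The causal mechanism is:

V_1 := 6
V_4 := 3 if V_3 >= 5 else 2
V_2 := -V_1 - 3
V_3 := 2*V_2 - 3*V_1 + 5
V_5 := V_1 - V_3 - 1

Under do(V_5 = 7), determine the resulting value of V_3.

-31

do(V_5=7) replaces the equation V_5 := V_1 - V_3 - 1 with the constant V_5 = 7.
V_3 is not downstream of the intervention, so its value is determined by the original equations.
V_2 = -V_1 - 3  [with V_1=6]  = -9
V_3 = 2*V_2 - 3*V_1 + 5  [with V_2=-9, V_1=6]  = -31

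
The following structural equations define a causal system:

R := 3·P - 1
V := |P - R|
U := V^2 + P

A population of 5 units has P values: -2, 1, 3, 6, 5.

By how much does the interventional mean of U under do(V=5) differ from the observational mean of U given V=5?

2.1

do(V=5) breaks V's dependence on P. With V=5 fixed, U across the units is 23, 26, 28, 31, 30, mean 27.6.
Conditioning on V=5 selects the 2 unit(s) with P ∈ {-2, 3}. Their U values: 23, 28. Mean = 25.5.
Difference = 27.6 − 25.5 = 2.1.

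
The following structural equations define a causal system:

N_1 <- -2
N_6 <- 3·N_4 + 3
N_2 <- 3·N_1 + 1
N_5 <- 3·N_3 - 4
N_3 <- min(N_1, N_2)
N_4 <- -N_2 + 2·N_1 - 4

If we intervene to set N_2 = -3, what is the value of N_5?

do(N_2=-3) replaces the equation N_2 <- 3·N_1 + 1 with the constant N_2 = -3.
N_3 = min(N_1, N_2)  [with N_1=-2, N_2=-3]  = -3
N_5 = 3·N_3 - 4  [with N_3=-3]  = -13

-13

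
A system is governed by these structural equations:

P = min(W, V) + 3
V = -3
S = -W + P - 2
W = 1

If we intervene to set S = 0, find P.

0

Under do(S=0), the mechanism S = -W + P - 2 is discarded; S is fixed at 0.
Since P is not a descendant of the intervened variable, it is unaffected.
P = min(W, V) + 3  [with W=1, V=-3]  = 0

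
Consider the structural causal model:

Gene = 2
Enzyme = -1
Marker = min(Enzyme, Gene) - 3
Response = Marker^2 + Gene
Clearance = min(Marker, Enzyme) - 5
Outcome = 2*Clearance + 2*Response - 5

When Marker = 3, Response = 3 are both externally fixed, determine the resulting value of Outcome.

-11

Setting Marker = 3, Response = 3 by intervention discards those variables' equations.
Clearance = min(Marker, Enzyme) - 5  [with Marker=3, Enzyme=-1]  = -6
Outcome = 2*Clearance + 2*Response - 5  [with Clearance=-6, Response=3]  = -11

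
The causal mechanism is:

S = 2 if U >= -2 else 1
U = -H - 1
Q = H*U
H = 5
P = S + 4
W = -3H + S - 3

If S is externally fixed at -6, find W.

Under do(S=-6), the mechanism S = 2 if U >= -2 else 1 is discarded; S is fixed at -6.
W = -3H + S - 3  [with H=5, S=-6]  = -24

-24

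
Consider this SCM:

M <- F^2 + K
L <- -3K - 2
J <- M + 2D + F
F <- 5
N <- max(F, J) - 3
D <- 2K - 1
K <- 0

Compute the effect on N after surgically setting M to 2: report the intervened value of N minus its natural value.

The intervention breaks the incoming arrows to M: M <- F^2 + K no longer applies, and M = 2.
D = 2K - 1  [with K=0]  = -1
J = M + 2D + F  [with M=2, D=-1, F=5]  = 5
N = max(F, J) - 3  [with F=5, J=5]  = 2
Without intervention: M = F^2 + K  [with F=5, K=0]  = 25; D = 2K - 1  [with K=0]  = -1; J = M + 2D + F  [with M=25, D=-1, F=5]  = 28; N = max(F, J) - 3  [with F=5, J=28]  = 25.
Change = 2 − 25 = -23.

-23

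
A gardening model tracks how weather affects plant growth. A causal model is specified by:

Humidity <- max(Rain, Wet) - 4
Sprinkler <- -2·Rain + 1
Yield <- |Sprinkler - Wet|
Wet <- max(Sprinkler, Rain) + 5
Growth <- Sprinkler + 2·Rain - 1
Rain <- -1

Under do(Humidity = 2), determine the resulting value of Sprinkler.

3

Under do(Humidity=2), the mechanism Humidity <- max(Rain, Wet) - 4 is discarded; Humidity is fixed at 2.
No directed path runs from Humidity to Sprinkler, so Sprinkler keeps its natural value.
Sprinkler = -2·Rain + 1  [with Rain=-1]  = 3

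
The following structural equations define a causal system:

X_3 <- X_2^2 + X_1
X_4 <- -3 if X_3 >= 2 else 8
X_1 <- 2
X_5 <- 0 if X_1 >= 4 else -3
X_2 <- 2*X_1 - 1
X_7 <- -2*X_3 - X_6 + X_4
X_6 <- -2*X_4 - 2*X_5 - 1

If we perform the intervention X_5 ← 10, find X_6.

The intervention breaks the incoming arrows to X_5: X_5 <- 0 if X_1 >= 4 else -3 no longer applies, and X_5 = 10.
X_2 = 2*X_1 - 1  [with X_1=2]  = 3
X_3 = X_2^2 + X_1  [with X_2=3, X_1=2]  = 11
X_4 = -3 if X_3 >= 2 else 8  [with X_3=11]  = -3
X_6 = -2*X_4 - 2*X_5 - 1  [with X_4=-3, X_5=10]  = -15

-15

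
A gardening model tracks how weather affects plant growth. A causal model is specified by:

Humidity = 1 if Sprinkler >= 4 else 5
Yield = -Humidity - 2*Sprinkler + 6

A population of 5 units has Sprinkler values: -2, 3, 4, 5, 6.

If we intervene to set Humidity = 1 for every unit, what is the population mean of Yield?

Under do(Humidity=1), Humidity's equation is replaced by Humidity=1 for every unit. Per-unit Yield: 9, -1, -3, -5, -7. Mean = -1.4.

-1.4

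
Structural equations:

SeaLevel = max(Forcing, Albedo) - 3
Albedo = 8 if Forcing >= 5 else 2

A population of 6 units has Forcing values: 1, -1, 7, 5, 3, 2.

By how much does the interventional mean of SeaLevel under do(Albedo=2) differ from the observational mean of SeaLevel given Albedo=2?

1.25

Every unit gets Albedo=2 under the intervention. SeaLevel values become -1, -1, 4, 2, 0, -1; E[SeaLevel|do(Albedo=2)] = 0.5.
Observing Albedo=2 restricts to units where Albedo's equation naturally yields 2: Forcing ∈ {1, -1, 3, 2}. In that subpopulation SeaLevel = -1, -1, 0, -1, mean -0.75.
Difference = 0.5 − (-0.75) = 1.25.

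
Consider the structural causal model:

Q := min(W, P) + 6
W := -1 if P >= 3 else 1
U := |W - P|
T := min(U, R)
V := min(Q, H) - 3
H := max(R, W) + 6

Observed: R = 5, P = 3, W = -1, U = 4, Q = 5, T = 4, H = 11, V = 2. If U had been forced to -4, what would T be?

Under do(U=-4), the mechanism U := |W - P| is discarded; U is fixed at -4.
T = min(U, R)  [with U=-4, R=5]  = -4

-4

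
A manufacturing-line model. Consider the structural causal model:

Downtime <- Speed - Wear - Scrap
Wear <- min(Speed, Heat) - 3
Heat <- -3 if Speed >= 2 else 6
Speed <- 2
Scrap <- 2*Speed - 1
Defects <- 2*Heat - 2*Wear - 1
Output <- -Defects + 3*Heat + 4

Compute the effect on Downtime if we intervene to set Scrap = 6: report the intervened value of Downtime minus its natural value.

-3

Under do(Scrap=6), the mechanism Scrap <- 2*Speed - 1 is discarded; Scrap is fixed at 6.
Heat = -3 if Speed >= 2 else 6  [with Speed=2]  = -3
Wear = min(Speed, Heat) - 3  [with Speed=2, Heat=-3]  = -6
Downtime = Speed - Wear - Scrap  [with Speed=2, Wear=-6, Scrap=6]  = 2
Without intervention: Heat = -3 if Speed >= 2 else 6  [with Speed=2]  = -3; Wear = min(Speed, Heat) - 3  [with Speed=2, Heat=-3]  = -6; Scrap = 2*Speed - 1  [with Speed=2]  = 3; Downtime = Speed - Wear - Scrap  [with Speed=2, Wear=-6, Scrap=3]  = 5.
Change = 2 − 5 = -3.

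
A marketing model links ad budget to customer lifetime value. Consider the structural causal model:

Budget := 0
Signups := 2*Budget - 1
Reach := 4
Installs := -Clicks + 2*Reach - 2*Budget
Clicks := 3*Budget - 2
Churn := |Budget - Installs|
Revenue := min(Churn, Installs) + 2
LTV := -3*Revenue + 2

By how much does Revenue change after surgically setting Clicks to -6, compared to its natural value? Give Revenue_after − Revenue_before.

The intervention breaks the incoming arrows to Clicks: Clicks := 3*Budget - 2 no longer applies, and Clicks = -6.
Installs = -Clicks + 2*Reach - 2*Budget  [with Clicks=-6, Reach=4, Budget=0]  = 14
Churn = |Budget - Installs|  [with Budget=0, Installs=14]  = 14
Revenue = min(Churn, Installs) + 2  [with Churn=14, Installs=14]  = 16
Without intervention: Clicks = 3*Budget - 2  [with Budget=0]  = -2; Installs = -Clicks + 2*Reach - 2*Budget  [with Clicks=-2, Reach=4, Budget=0]  = 10; Churn = |Budget - Installs|  [with Budget=0, Installs=10]  = 10; Revenue = min(Churn, Installs) + 2  [with Churn=10, Installs=10]  = 12.
Change = 16 − 12 = 4.

4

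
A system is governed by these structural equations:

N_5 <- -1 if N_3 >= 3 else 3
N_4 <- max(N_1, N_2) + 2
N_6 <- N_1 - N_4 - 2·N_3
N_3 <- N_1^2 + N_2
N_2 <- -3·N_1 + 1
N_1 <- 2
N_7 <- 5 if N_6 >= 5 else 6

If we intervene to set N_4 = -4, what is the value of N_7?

5

The intervention breaks the incoming arrows to N_4: N_4 <- max(N_1, N_2) + 2 no longer applies, and N_4 = -4.
N_2 = -3·N_1 + 1  [with N_1=2]  = -5
N_3 = N_1^2 + N_2  [with N_1=2, N_2=-5]  = -1
N_6 = N_1 - N_4 - 2·N_3  [with N_1=2, N_4=-4, N_3=-1]  = 8
N_7 = 5 if N_6 >= 5 else 6  [with N_6=8]  = 5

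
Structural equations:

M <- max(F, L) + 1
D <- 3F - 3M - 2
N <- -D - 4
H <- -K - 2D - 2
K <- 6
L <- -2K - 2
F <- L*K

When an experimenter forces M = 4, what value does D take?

Intervening sets M = 4 and removes its equation (M <- max(F, L) + 1).
L = -2K - 2  [with K=6]  = -14
F = L*K  [with L=-14, K=6]  = -84
D = 3F - 3M - 2  [with F=-84, M=4]  = -266

-266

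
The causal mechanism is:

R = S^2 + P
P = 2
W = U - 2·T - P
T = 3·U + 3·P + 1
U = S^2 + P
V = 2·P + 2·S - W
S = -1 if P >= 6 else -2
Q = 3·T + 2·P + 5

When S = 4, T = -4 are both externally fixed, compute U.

18

Under do(S = 4, T = -4), each intervened variable's structural equation is replaced by its fixed value.
U = S^2 + P  [with S=4, P=2]  = 18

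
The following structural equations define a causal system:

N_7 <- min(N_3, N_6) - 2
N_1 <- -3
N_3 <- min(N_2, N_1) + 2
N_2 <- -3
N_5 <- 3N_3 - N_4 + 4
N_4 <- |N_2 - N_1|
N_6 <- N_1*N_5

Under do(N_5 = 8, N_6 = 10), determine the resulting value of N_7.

-3

Under do(N_5 = 8, N_6 = 10), each intervened variable's structural equation is replaced by its fixed value.
N_3 = min(N_2, N_1) + 2  [with N_2=-3, N_1=-3]  = -1
N_7 = min(N_3, N_6) - 2  [with N_3=-1, N_6=10]  = -3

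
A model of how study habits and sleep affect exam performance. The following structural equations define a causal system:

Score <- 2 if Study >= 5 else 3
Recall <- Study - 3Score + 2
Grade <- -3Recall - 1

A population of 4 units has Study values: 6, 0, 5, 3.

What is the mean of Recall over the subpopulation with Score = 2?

1.5

E[Recall|Score=2] averages over only the 2 units with Score=2 (Study = 6, 5): Recall = 2, 1, mean 1.5.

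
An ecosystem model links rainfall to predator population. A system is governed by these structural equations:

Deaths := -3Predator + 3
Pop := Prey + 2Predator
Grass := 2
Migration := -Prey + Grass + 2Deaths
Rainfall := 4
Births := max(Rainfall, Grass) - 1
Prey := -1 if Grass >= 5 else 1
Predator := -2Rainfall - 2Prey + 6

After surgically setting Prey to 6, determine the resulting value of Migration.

86

The intervention breaks the incoming arrows to Prey: Prey := -1 if Grass >= 5 else 1 no longer applies, and Prey = 6.
Predator = -2Rainfall - 2Prey + 6  [with Rainfall=4, Prey=6]  = -14
Deaths = -3Predator + 3  [with Predator=-14]  = 45
Migration = -Prey + Grass + 2Deaths  [with Prey=6, Grass=2, Deaths=45]  = 86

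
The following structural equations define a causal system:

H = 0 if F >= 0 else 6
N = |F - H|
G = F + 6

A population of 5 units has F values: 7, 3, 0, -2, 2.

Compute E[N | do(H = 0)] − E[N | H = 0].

-0.2

The intervention sets H=0 in all 5 units regardless of F. Recomputing N per unit gives 7, 3, 0, 2, 2; average 2.8.
Observing H=0 restricts to units where H's equation naturally yields 0: F ∈ {7, 3, 0, 2}. In that subpopulation N = 7, 3, 0, 2, mean 3.
Difference = 2.8 − 3 = -0.2.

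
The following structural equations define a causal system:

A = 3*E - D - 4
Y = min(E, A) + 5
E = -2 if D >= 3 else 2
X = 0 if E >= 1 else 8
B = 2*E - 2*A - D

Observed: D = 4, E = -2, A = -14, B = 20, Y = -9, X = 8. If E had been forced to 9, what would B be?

-24

Under do(E=9), the mechanism E = -2 if D >= 3 else 2 is discarded; E is fixed at 9.
A = 3*E - D - 4  [with E=9, D=4]  = 19
B = 2*E - 2*A - D  [with E=9, A=19, D=4]  = -24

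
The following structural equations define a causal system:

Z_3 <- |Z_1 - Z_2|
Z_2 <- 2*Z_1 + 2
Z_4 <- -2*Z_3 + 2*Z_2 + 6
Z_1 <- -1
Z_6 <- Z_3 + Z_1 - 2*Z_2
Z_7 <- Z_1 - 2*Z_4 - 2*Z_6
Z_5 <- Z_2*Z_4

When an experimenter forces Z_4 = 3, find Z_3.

1

Under do(Z_4=3), the mechanism Z_4 <- -2*Z_3 + 2*Z_2 + 6 is discarded; Z_4 is fixed at 3.
Since Z_3 is not a descendant of the intervened variable, it is unaffected.
Z_2 = 2*Z_1 + 2  [with Z_1=-1]  = 0
Z_3 = |Z_1 - Z_2|  [with Z_1=-1, Z_2=0]  = 1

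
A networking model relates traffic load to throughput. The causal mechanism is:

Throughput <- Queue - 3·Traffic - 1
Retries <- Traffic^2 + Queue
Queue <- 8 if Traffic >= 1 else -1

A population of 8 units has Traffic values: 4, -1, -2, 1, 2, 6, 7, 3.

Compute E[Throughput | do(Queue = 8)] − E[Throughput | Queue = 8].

Under do(Queue=8), Queue's equation is replaced by Queue=8 for every unit. Per-unit Throughput: -5, 10, 13, 4, 1, -11, -14, -2. Mean = -0.5.
Conditioning on Queue=8 selects the 6 unit(s) with Traffic ∈ {4, 1, 2, 6, 7, 3}. Their Throughput values: -5, 4, 1, -11, -14, -2. Mean = -4.5.
Difference = -0.5 − (-4.5) = 4.

4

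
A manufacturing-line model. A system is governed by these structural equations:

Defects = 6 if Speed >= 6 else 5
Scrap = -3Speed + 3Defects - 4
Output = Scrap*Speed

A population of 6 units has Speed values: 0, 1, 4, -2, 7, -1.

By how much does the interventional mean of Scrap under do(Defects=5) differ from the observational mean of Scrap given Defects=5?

do(Defects=5) breaks Defects's dependence on Speed. With Defects=5 fixed, Scrap across the units is 11, 8, -1, 17, -10, 14, mean 6.5.
E[Scrap|Defects=5] averages over only the 5 units with Defects=5 (Speed = 0, 1, 4, -2, -1): Scrap = 11, 8, -1, 17, 14, mean 9.8.
Difference = 6.5 − 9.8 = -3.3.

-3.3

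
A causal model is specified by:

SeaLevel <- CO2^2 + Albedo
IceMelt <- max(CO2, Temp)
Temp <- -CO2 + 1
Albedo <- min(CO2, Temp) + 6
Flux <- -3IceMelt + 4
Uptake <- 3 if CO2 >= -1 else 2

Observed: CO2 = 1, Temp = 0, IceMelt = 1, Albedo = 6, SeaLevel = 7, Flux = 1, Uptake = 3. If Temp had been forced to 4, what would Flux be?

-8

Under do(Temp=4), the mechanism Temp <- -CO2 + 1 is discarded; Temp is fixed at 4.
IceMelt = max(CO2, Temp)  [with CO2=1, Temp=4]  = 4
Flux = -3IceMelt + 4  [with IceMelt=4]  = -8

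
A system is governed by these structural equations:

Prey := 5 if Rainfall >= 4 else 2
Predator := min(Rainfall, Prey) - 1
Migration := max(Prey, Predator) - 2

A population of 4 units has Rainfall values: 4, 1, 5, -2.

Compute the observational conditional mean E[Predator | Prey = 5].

Observing Prey=5 restricts to units where Prey's equation naturally yields 5: Rainfall ∈ {4, 5}. In that subpopulation Predator = 3, 4, mean 3.5.

3.5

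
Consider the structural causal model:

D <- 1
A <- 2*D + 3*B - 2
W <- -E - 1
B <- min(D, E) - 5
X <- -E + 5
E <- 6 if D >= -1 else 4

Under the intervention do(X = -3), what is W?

The intervention breaks the incoming arrows to X: X <- -E + 5 no longer applies, and X = -3.
Since W is not a descendant of the intervened variable, it is unaffected.
E = 6 if D >= -1 else 4  [with D=1]  = 6
W = -E - 1  [with E=6]  = -7

-7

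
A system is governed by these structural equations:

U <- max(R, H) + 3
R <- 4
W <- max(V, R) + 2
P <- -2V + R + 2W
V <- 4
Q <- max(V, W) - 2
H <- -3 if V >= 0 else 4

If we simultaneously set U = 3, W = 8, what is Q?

Under do(U = 3, W = 8), each intervened variable's structural equation is replaced by its fixed value.
Q = max(V, W) - 2  [with V=4, W=8]  = 6

6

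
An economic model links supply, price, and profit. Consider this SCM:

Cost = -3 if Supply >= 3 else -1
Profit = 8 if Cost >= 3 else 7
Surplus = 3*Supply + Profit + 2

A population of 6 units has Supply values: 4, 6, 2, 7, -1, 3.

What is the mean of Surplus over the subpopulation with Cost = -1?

Conditioning on Cost=-1 selects the 2 unit(s) with Supply ∈ {2, -1}. Their Surplus values: 15, 6. Mean = 10.5.

10.5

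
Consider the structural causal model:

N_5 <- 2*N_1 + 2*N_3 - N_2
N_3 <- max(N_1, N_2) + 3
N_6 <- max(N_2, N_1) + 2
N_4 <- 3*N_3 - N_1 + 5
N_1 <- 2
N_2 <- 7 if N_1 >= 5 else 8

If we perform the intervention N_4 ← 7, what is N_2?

The intervention breaks the incoming arrows to N_4: N_4 <- 3*N_3 - N_1 + 5 no longer applies, and N_4 = 7.
Since N_2 is not a descendant of the intervened variable, it is unaffected.
N_2 = 7 if N_1 >= 5 else 8  [with N_1=2]  = 8

8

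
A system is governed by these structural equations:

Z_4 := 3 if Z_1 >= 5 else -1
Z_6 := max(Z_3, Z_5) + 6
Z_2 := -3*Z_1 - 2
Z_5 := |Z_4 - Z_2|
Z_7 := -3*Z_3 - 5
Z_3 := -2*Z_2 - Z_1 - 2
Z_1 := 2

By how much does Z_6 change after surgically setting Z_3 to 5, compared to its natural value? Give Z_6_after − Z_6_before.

-5

The intervention breaks the incoming arrows to Z_3: Z_3 := -2*Z_2 - Z_1 - 2 no longer applies, and Z_3 = 5.
Z_2 = -3*Z_1 - 2  [with Z_1=2]  = -8
Z_4 = 3 if Z_1 >= 5 else -1  [with Z_1=2]  = -1
Z_5 = |Z_4 - Z_2|  [with Z_4=-1, Z_2=-8]  = 7
Z_6 = max(Z_3, Z_5) + 6  [with Z_3=5, Z_5=7]  = 13
Without intervention: Z_2 = -3*Z_1 - 2  [with Z_1=2]  = -8; Z_3 = -2*Z_2 - Z_1 - 2  [with Z_2=-8, Z_1=2]  = 12; Z_4 = 3 if Z_1 >= 5 else -1  [with Z_1=2]  = -1; Z_5 = |Z_4 - Z_2|  [with Z_4=-1, Z_2=-8]  = 7; Z_6 = max(Z_3, Z_5) + 6  [with Z_3=12, Z_5=7]  = 18.
Change = 13 − 18 = -5.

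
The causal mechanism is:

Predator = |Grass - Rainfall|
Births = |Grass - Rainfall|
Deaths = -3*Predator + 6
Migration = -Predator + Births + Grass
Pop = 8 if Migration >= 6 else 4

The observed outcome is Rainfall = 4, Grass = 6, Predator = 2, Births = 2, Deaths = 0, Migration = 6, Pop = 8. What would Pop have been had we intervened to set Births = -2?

The intervention breaks the incoming arrows to Births: Births = |Grass - Rainfall| no longer applies, and Births = -2.
Predator = |Grass - Rainfall|  [with Grass=6, Rainfall=4]  = 2
Migration = -Predator + Births + Grass  [with Predator=2, Births=-2, Grass=6]  = 2
Pop = 8 if Migration >= 6 else 4  [with Migration=2]  = 4

4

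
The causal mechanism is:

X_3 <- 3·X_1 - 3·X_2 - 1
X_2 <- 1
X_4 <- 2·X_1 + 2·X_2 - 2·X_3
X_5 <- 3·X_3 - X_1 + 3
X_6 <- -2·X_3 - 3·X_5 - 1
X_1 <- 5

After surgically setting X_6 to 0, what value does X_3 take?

do(X_6=0) replaces the equation X_6 <- -2·X_3 - 3·X_5 - 1 with the constant X_6 = 0.
X_3 is not downstream of the intervention, so its value is determined by the original equations.
X_3 = 3·X_1 - 3·X_2 - 1  [with X_1=5, X_2=1]  = 11

11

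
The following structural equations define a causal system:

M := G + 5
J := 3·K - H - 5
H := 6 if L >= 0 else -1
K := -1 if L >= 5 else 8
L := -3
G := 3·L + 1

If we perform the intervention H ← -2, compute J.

21

The intervention breaks the incoming arrows to H: H := 6 if L >= 0 else -1 no longer applies, and H = -2.
K = -1 if L >= 5 else 8  [with L=-3]  = 8
J = 3·K - H - 5  [with K=8, H=-2]  = 21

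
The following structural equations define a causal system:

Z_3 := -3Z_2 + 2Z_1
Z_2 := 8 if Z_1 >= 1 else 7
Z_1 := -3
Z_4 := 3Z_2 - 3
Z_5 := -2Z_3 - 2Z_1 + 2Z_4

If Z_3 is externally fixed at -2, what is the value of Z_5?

46

do(Z_3=-2) replaces the equation Z_3 := -3Z_2 + 2Z_1 with the constant Z_3 = -2.
Z_2 = 8 if Z_1 >= 1 else 7  [with Z_1=-3]  = 7
Z_4 = 3Z_2 - 3  [with Z_2=7]  = 18
Z_5 = -2Z_3 - 2Z_1 + 2Z_4  [with Z_3=-2, Z_1=-3, Z_4=18]  = 46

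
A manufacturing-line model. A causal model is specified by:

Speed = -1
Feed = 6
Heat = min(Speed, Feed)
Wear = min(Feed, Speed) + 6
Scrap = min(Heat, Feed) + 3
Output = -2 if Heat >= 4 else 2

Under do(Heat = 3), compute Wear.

5

The intervention breaks the incoming arrows to Heat: Heat = min(Speed, Feed) no longer applies, and Heat = 3.
Wear is not downstream of the intervention, so its value is determined by the original equations.
Wear = min(Feed, Speed) + 6  [with Feed=6, Speed=-1]  = 5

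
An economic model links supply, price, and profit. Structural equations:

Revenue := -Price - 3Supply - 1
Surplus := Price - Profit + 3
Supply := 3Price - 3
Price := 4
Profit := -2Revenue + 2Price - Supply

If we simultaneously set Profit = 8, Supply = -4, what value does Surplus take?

-1

The joint intervention fixes Profit = 8, Supply = -4, removing each variable's own equation.
Surplus = Price - Profit + 3  [with Price=4, Profit=8]  = -1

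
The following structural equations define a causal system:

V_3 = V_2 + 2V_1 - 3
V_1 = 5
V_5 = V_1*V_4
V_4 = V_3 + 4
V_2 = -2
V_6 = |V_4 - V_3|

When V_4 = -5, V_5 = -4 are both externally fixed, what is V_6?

The joint intervention fixes V_4 = -5, V_5 = -4, removing each variable's own equation.
V_3 = V_2 + 2V_1 - 3  [with V_2=-2, V_1=5]  = 5
V_6 = |V_4 - V_3|  [with V_4=-5, V_3=5]  = 10

10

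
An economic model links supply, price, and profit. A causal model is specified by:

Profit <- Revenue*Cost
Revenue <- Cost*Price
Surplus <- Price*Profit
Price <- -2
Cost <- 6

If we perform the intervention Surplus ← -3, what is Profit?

The intervention breaks the incoming arrows to Surplus: Surplus <- Price*Profit no longer applies, and Surplus = -3.
Since Profit is not a descendant of the intervened variable, it is unaffected.
Revenue = Cost*Price  [with Cost=6, Price=-2]  = -12
Profit = Revenue*Cost  [with Revenue=-12, Cost=6]  = -72

-72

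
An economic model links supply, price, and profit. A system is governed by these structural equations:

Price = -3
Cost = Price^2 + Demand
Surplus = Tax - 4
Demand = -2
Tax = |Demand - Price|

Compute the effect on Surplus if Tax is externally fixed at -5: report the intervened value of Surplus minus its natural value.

Intervening sets Tax = -5 and removes its equation (Tax = |Demand - Price|).
Surplus = Tax - 4  [with Tax=-5]  = -9
Without intervention: Tax = |Demand - Price|  [with Demand=-2, Price=-3]  = 1; Surplus = Tax - 4  [with Tax=1]  = -3.
Change = -9 − (-3) = -6.

-6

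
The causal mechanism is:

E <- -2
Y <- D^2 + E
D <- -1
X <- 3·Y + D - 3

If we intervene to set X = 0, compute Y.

Under do(X=0), the mechanism X <- 3·Y + D - 3 is discarded; X is fixed at 0.
Since Y is not a descendant of the intervened variable, it is unaffected.
Y = D^2 + E  [with D=-1, E=-2]  = -1

-1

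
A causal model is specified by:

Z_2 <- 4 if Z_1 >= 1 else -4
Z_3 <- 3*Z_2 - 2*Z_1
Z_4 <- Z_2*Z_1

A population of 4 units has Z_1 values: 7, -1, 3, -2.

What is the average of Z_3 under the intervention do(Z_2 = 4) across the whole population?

The intervention sets Z_2=4 in all 4 units regardless of Z_1. Recomputing Z_3 per unit gives -2, 14, 6, 16; average 8.5.

8.5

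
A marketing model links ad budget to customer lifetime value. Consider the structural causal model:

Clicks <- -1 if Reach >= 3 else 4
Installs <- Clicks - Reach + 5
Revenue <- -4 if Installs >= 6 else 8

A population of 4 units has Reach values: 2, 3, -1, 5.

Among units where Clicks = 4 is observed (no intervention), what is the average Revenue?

E[Revenue|Clicks=4] averages over only the 2 units with Clicks=4 (Reach = 2, -1): Revenue = -4, -4, mean -4.

-4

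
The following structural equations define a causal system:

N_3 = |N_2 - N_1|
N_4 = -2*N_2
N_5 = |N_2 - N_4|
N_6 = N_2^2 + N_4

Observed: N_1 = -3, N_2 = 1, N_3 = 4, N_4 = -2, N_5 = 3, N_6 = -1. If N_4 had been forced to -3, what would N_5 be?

Intervening sets N_4 = -3 and removes its equation (N_4 = -2*N_2).
N_5 = |N_2 - N_4|  [with N_2=1, N_4=-3]  = 4

4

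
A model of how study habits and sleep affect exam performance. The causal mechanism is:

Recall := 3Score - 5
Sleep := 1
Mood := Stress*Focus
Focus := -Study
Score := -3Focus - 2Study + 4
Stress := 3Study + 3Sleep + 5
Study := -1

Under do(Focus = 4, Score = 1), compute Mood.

20

The joint intervention fixes Focus = 4, Score = 1, removing each variable's own equation.
Stress = 3Study + 3Sleep + 5  [with Study=-1, Sleep=1]  = 5
Mood = Stress*Focus  [with Stress=5, Focus=4]  = 20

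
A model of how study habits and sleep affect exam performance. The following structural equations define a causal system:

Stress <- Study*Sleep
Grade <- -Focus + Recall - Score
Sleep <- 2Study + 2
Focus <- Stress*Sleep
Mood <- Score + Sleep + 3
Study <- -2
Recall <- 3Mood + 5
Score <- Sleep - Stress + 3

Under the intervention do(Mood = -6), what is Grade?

Intervening sets Mood = -6 and removes its equation (Mood <- Score + Sleep + 3).
Sleep = 2Study + 2  [with Study=-2]  = -2
Stress = Study*Sleep  [with Study=-2, Sleep=-2]  = 4
Focus = Stress*Sleep  [with Stress=4, Sleep=-2]  = -8
Score = Sleep - Stress + 3  [with Sleep=-2, Stress=4]  = -3
Recall = 3Mood + 5  [with Mood=-6]  = -13
Grade = -Focus + Recall - Score  [with Focus=-8, Recall=-13, Score=-3]  = -2

-2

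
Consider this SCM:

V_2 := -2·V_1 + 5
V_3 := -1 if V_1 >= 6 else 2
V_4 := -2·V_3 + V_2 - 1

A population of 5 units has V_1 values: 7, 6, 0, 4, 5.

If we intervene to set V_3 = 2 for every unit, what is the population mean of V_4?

-8.8

Every unit gets V_3=2 under the intervention. V_4 values become -14, -12, 0, -8, -10; E[V_4|do(V_3=2)] = -8.8.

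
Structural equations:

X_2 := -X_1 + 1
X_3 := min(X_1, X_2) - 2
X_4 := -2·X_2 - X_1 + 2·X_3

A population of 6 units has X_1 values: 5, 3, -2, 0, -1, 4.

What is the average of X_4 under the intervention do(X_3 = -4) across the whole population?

-8.5

do(X_3=-4) breaks X_3's dependence on X_1. With X_3=-4 fixed, X_4 across the units is -5, -7, -12, -10, -11, -6, mean -8.5.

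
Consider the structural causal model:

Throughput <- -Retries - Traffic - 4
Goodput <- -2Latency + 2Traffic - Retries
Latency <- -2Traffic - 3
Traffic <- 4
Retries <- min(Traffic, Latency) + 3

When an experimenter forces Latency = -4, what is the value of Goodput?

17

do(Latency=-4) replaces the equation Latency <- -2Traffic - 3 with the constant Latency = -4.
Retries = min(Traffic, Latency) + 3  [with Traffic=4, Latency=-4]  = -1
Goodput = -2Latency + 2Traffic - Retries  [with Latency=-4, Traffic=4, Retries=-1]  = 17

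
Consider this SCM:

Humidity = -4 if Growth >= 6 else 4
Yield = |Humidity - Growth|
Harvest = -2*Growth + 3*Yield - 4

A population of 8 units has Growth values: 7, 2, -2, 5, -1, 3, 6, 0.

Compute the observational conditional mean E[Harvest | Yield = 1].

E[Harvest|Yield=1] averages over only the 2 units with Yield=1 (Growth = 5, 3): Harvest = -11, -7, mean -9.

-9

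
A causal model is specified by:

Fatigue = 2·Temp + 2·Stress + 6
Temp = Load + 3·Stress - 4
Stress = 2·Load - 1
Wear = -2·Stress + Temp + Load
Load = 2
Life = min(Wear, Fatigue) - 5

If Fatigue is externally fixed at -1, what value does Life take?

-6

The intervention breaks the incoming arrows to Fatigue: Fatigue = 2·Temp + 2·Stress + 6 no longer applies, and Fatigue = -1.
Stress = 2·Load - 1  [with Load=2]  = 3
Temp = Load + 3·Stress - 4  [with Load=2, Stress=3]  = 7
Wear = -2·Stress + Temp + Load  [with Stress=3, Temp=7, Load=2]  = 3
Life = min(Wear, Fatigue) - 5  [with Wear=3, Fatigue=-1]  = -6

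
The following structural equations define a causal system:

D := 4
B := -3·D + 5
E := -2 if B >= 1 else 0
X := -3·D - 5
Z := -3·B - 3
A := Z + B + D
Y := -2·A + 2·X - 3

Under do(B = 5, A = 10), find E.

-2

The joint intervention fixes B = 5, A = 10, removing each variable's own equation.
E = -2 if B >= 1 else 0  [with B=5]  = -2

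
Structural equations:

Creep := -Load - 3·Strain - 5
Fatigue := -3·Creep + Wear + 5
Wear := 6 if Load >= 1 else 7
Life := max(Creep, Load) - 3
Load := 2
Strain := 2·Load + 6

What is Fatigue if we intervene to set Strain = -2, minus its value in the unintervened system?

-108

do(Strain=-2) replaces the equation Strain := 2·Load + 6 with the constant Strain = -2.
Creep = -Load - 3·Strain - 5  [with Load=2, Strain=-2]  = -1
Wear = 6 if Load >= 1 else 7  [with Load=2]  = 6
Fatigue = -3·Creep + Wear + 5  [with Creep=-1, Wear=6]  = 14
Without intervention: Strain = 2·Load + 6  [with Load=2]  = 10; Creep = -Load - 3·Strain - 5  [with Load=2, Strain=10]  = -37; Wear = 6 if Load >= 1 else 7  [with Load=2]  = 6; Fatigue = -3·Creep + Wear + 5  [with Creep=-37, Wear=6]  = 122.
Change = 14 − 122 = -108.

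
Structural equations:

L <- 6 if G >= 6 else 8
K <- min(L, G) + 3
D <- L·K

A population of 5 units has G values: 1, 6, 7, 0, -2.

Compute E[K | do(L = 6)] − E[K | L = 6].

do(L=6) breaks L's dependence on G. With L=6 fixed, K across the units is 4, 9, 9, 3, 1, mean 5.2.
Conditioning on L=6 selects the 2 unit(s) with G ∈ {6, 7}. Their K values: 9, 9. Mean = 9.
Difference = 5.2 − 9 = -3.8.

-3.8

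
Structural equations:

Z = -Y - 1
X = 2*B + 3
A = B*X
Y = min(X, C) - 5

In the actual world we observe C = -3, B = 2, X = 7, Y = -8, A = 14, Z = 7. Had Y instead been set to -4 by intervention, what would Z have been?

Under do(Y=-4), the mechanism Y = min(X, C) - 5 is discarded; Y is fixed at -4.
Z = -Y - 1  [with Y=-4]  = 3

3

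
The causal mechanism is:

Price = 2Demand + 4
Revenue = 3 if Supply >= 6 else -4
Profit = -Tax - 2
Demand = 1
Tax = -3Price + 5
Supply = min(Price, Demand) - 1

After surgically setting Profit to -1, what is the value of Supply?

0

do(Profit=-1) replaces the equation Profit = -Tax - 2 with the constant Profit = -1.
Supply is not downstream of the intervention, so its value is determined by the original equations.
Price = 2Demand + 4  [with Demand=1]  = 6
Supply = min(Price, Demand) - 1  [with Price=6, Demand=1]  = 0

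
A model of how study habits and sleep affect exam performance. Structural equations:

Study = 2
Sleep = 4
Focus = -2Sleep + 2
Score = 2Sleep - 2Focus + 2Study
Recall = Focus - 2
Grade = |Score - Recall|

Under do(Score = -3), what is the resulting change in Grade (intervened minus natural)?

Under do(Score=-3), the mechanism Score = 2Sleep - 2Focus + 2Study is discarded; Score is fixed at -3.
Focus = -2Sleep + 2  [with Sleep=4]  = -6
Recall = Focus - 2  [with Focus=-6]  = -8
Grade = |Score - Recall|  [with Score=-3, Recall=-8]  = 5
Without intervention: Focus = -2Sleep + 2  [with Sleep=4]  = -6; Score = 2Sleep - 2Focus + 2Study  [with Sleep=4, Focus=-6, Study=2]  = 24; Recall = Focus - 2  [with Focus=-6]  = -8; Grade = |Score - Recall|  [with Score=24, Recall=-8]  = 32.
Change = 5 − 32 = -27.

-27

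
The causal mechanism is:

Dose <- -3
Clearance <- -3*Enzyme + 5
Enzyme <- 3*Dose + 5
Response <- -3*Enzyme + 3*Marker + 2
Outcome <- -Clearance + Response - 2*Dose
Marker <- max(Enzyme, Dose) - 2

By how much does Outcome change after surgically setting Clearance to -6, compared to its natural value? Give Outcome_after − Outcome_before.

23

The intervention breaks the incoming arrows to Clearance: Clearance <- -3*Enzyme + 5 no longer applies, and Clearance = -6.
Enzyme = 3*Dose + 5  [with Dose=-3]  = -4
Marker = max(Enzyme, Dose) - 2  [with Enzyme=-4, Dose=-3]  = -5
Response = -3*Enzyme + 3*Marker + 2  [with Enzyme=-4, Marker=-5]  = -1
Outcome = -Clearance + Response - 2*Dose  [with Clearance=-6, Response=-1, Dose=-3]  = 11
Without intervention: Enzyme = 3*Dose + 5  [with Dose=-3]  = -4; Marker = max(Enzyme, Dose) - 2  [with Enzyme=-4, Dose=-3]  = -5; Response = -3*Enzyme + 3*Marker + 2  [with Enzyme=-4, Marker=-5]  = -1; Clearance = -3*Enzyme + 5  [with Enzyme=-4]  = 17; Outcome = -Clearance + Response - 2*Dose  [with Clearance=17, Response=-1, Dose=-3]  = -12.
Change = 11 − (-12) = 23.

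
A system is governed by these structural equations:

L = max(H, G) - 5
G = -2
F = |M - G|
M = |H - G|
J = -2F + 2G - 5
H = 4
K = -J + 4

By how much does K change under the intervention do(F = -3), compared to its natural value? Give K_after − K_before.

The intervention breaks the incoming arrows to F: F = |M - G| no longer applies, and F = -3.
J = -2F + 2G - 5  [with F=-3, G=-2]  = -3
K = -J + 4  [with J=-3]  = 7
Without intervention: M = |H - G|  [with H=4, G=-2]  = 6; F = |M - G|  [with M=6, G=-2]  = 8; J = -2F + 2G - 5  [with F=8, G=-2]  = -25; K = -J + 4  [with J=-25]  = 29.
Change = 7 − 29 = -22.

-22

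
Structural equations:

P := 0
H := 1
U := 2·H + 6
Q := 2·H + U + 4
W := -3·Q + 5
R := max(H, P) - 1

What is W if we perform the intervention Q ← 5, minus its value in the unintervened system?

27

Intervening sets Q = 5 and removes its equation (Q := 2·H + U + 4).
W = -3·Q + 5  [with Q=5]  = -10
Without intervention: U = 2·H + 6  [with H=1]  = 8; Q = 2·H + U + 4  [with H=1, U=8]  = 14; W = -3·Q + 5  [with Q=14]  = -37.
Change = -10 − (-37) = 27.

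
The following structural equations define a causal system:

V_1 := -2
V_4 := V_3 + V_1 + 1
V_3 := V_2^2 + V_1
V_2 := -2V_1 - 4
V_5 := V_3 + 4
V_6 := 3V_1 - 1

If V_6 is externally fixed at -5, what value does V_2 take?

0

do(V_6=-5) replaces the equation V_6 := 3V_1 - 1 with the constant V_6 = -5.
V_2 is not downstream of the intervention, so its value is determined by the original equations.
V_2 = -2V_1 - 4  [with V_1=-2]  = 0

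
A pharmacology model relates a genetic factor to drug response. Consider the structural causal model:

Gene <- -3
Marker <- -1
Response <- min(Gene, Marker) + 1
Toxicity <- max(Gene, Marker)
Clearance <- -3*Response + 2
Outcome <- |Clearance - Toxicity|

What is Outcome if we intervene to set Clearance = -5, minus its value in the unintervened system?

The intervention breaks the incoming arrows to Clearance: Clearance <- -3*Response + 2 no longer applies, and Clearance = -5.
Toxicity = max(Gene, Marker)  [with Gene=-3, Marker=-1]  = -1
Outcome = |Clearance - Toxicity|  [with Clearance=-5, Toxicity=-1]  = 4
Without intervention: Response = min(Gene, Marker) + 1  [with Gene=-3, Marker=-1]  = -2; Toxicity = max(Gene, Marker)  [with Gene=-3, Marker=-1]  = -1; Clearance = -3*Response + 2  [with Response=-2]  = 8; Outcome = |Clearance - Toxicity|  [with Clearance=8, Toxicity=-1]  = 9.
Change = 4 − 9 = -5.

-5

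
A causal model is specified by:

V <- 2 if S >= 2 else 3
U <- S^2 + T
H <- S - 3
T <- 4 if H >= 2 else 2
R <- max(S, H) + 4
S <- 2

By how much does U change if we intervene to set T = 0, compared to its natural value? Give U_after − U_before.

Under do(T=0), the mechanism T <- 4 if H >= 2 else 2 is discarded; T is fixed at 0.
U = S^2 + T  [with S=2, T=0]  = 4
Without intervention: H = S - 3  [with S=2]  = -1; T = 4 if H >= 2 else 2  [with H=-1]  = 2; U = S^2 + T  [with S=2, T=2]  = 6.
Change = 4 − 6 = -2.

-2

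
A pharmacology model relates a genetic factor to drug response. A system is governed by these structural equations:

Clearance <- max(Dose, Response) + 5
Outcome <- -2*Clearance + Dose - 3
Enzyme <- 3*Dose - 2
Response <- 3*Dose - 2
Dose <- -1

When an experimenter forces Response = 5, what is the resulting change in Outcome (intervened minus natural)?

do(Response=5) replaces the equation Response <- 3*Dose - 2 with the constant Response = 5.
Clearance = max(Dose, Response) + 5  [with Dose=-1, Response=5]  = 10
Outcome = -2*Clearance + Dose - 3  [with Clearance=10, Dose=-1]  = -24
Without intervention: Response = 3*Dose - 2  [with Dose=-1]  = -5; Clearance = max(Dose, Response) + 5  [with Dose=-1, Response=-5]  = 4; Outcome = -2*Clearance + Dose - 3  [with Clearance=4, Dose=-1]  = -12.
Change = -24 − (-12) = -12.

-12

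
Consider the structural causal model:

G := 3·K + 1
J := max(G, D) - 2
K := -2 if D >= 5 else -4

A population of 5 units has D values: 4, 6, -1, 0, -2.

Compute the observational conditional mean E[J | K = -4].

-1.75

Observing K=-4 restricts to units where K's equation naturally yields -4: D ∈ {4, -1, 0, -2}. In that subpopulation J = 2, -3, -2, -4, mean -1.75.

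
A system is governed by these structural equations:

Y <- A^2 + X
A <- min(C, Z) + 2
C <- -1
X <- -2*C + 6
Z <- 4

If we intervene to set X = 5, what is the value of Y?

6

Intervening sets X = 5 and removes its equation (X <- -2*C + 6).
A = min(C, Z) + 2  [with C=-1, Z=4]  = 1
Y = A^2 + X  [with A=1, X=5]  = 6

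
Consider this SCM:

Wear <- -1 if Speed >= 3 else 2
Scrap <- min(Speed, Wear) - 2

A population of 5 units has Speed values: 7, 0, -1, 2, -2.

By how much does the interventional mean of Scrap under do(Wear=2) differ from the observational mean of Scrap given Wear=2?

The intervention sets Wear=2 in all 5 units regardless of Speed. Recomputing Scrap per unit gives 0, -2, -3, 0, -4; average -1.8.
Conditioning on Wear=2 selects the 4 unit(s) with Speed ∈ {0, -1, 2, -2}. Their Scrap values: -2, -3, 0, -4. Mean = -2.25.
Difference = -1.8 − (-2.25) = 0.45.

0.45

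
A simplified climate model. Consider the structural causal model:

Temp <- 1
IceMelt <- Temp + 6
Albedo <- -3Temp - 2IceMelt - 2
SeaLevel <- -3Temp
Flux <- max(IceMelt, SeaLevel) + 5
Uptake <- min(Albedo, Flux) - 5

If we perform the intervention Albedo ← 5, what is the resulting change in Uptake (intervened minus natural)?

The intervention breaks the incoming arrows to Albedo: Albedo <- -3Temp - 2IceMelt - 2 no longer applies, and Albedo = 5.
IceMelt = Temp + 6  [with Temp=1]  = 7
SeaLevel = -3Temp  [with Temp=1]  = -3
Flux = max(IceMelt, SeaLevel) + 5  [with IceMelt=7, SeaLevel=-3]  = 12
Uptake = min(Albedo, Flux) - 5  [with Albedo=5, Flux=12]  = 0
Without intervention: IceMelt = Temp + 6  [with Temp=1]  = 7; Albedo = -3Temp - 2IceMelt - 2  [with Temp=1, IceMelt=7]  = -19; SeaLevel = -3Temp  [with Temp=1]  = -3; Flux = max(IceMelt, SeaLevel) + 5  [with IceMelt=7, SeaLevel=-3]  = 12; Uptake = min(Albedo, Flux) - 5  [with Albedo=-19, Flux=12]  = -24.
Change = 0 − (-24) = 24.

24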